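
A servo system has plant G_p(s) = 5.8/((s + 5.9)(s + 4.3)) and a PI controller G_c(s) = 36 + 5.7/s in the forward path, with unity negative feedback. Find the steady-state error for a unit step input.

0

The open loop G_c(s)G_p(s) has a pole at the origin (type 1), so the static position error constant is infinite and e_ss = 1/(1+∞) = 0.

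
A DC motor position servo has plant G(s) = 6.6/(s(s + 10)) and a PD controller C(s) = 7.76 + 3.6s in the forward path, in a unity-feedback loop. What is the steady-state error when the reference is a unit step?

The open loop C(s)G(s) has a pole at the origin (type 1), so the static position error constant is infinite and e_ss = 1/(1+∞) = 0.

0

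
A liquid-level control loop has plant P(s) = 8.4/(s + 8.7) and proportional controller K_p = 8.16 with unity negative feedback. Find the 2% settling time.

Closed-loop transfer function: T(s) = K_p·P(s)/(1 + K_p·P(s)) = 68.54/(s + 8.7 + 68.54) = 68.54/(s + 77.24).
Time constant τ = 1/77.24 = 0.01295 s, so the 2% settling time is about 4τ = 0.0518 s.

T_s ≈ 0.0518 s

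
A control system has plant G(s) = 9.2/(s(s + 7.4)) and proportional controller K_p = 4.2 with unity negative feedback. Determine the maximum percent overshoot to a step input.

9.76%

From 1 + K_pG(s) = 0: s² + 7.4s + 38.64 = 0 ⇒ ω_n = 6.216, ζ = 0.5952.
%OS = 100·exp(−πζ/√(1−ζ²)) = 100·exp(−π·0.5952/√0.6457) = 9.76%.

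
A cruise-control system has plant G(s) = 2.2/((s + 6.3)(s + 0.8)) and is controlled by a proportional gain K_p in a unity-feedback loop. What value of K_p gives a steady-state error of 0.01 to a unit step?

K_p = 227

Steady-state error for a unit step on this type-0 loop is 1/(1 + K_p·G(0)).
G(0) = 0.4365. Require 1/(1 + K_p·0.4365) = 0.01, so 1 + 0.4365·K_p = 100.
K_p = (100 − 1)/0.4365 = 227.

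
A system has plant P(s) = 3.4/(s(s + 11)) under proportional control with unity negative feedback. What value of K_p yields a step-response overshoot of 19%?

K_p = 40.7

From %OS = 100·exp(−πζ/√(1−ζ²)) = 19%, ζ = −ln(0.19)/√(π²+ln²(0.19)) = 0.4673.
Characteristic equation s² + 11s + 3.4K_p = 0 gives ζ = 11/(2√(3.4K_p)).
Setting ζ = 0.4673: √(3.4K_p) = 11/(2·0.4673) = 11.77, so K_p = 138.5/3.4 = 40.7.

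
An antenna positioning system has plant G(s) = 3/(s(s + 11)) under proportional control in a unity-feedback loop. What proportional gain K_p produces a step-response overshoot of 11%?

K_p = 30.5

From %OS = 100·exp(−πζ/√(1−ζ²)) = 11%, ζ = −ln(0.11)/√(π²+ln²(0.11)) = 0.5749.
Characteristic equation s² + 11s + 3K_p = 0 gives ζ = 11/(2√(3K_p)).
Setting ζ = 0.5749: √(3K_p) = 11/(2·0.5749) = 9.567, so K_p = 91.53/3 = 30.5.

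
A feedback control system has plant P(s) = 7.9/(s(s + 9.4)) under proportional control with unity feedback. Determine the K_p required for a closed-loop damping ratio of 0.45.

K_p = 13.8

Closed-loop characteristic equation: s² + 9.4s + K_p·7.9 = 0.
So ω_n = √(7.9K_p) and 2ζω_n = 9.4, giving ζ = 9.4/(2√(7.9K_p)).
Setting ζ = 0.45: √(7.9K_p) = 9.4/(2·0.45) = 10.44, so K_p = 109.1/7.9 = 13.8.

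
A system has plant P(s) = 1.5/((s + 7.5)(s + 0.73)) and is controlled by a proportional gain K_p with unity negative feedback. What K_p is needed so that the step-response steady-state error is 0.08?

Steady-state error for a unit step on this type-0 loop is 1/(1 + K_p·P(0)).
P(0) = 0.274. Require 1/(1 + K_p·0.274) = 0.08, so 1 + 0.274·K_p = 12.5.
K_p = (12.5 − 1)/0.274 = 42.

K_p = 42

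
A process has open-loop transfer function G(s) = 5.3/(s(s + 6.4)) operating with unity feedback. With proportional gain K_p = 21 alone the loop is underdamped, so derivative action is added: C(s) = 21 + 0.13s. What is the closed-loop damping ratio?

Forward path: (21 + 0.13s)·5.3/(s(s+6.4)). The closed-loop characteristic equation is s² + (6.4 + 5.3·0.13)s + 5.3·21 = 0.
That is s² + 7.089s + 111.3 = 0, so ω_n = 10.55 rad/s and ζ = 7.089/(2·10.55) = 0.336.

ζ = 0.336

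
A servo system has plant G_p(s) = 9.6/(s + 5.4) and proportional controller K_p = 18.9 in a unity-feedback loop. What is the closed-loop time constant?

τ = 0.00535 s

Closed-loop transfer function: T(s) = K_p·G_p(s)/(1 + K_p·G_p(s)) = 181.4/(s + 5.4 + 181.4) = 181.4/(s + 186.8).
Time constant τ = 1/186.8 = 0.00535 s.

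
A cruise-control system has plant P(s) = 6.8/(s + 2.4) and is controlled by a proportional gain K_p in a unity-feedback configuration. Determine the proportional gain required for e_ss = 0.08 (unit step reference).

For a type-0 loop with proportional control, e_ss = 1/(1 + K_p·P(0)).
P(0) = 2.833. Require 1/(1 + K_p·2.833) = 0.08, so 1 + 2.833·K_p = 12.5.
K_p = (12.5 − 1)/2.833 = 4.06.

K_p = 4.06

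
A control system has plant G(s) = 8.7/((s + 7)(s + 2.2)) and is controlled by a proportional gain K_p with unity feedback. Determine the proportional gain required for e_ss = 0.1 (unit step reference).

For a type-0 loop with proportional control, e_ss = 1/(1 + K_p·G(0)).
G(0) = 0.5649. Require 1/(1 + K_p·0.5649) = 0.1, so 1 + 0.5649·K_p = 10.
K_p = (10 − 1)/0.5649 = 15.9.

K_p = 15.9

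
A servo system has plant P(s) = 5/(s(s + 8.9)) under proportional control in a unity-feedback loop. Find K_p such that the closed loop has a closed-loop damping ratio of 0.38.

Closed-loop characteristic equation: s² + 8.9s + K_p·5 = 0.
So ω_n = √(5K_p) and 2ζω_n = 8.9, giving ζ = 8.9/(2√(5K_p)).
Setting ζ = 0.38: √(5K_p) = 8.9/(2·0.38) = 11.71, so K_p = 137.1/5 = 27.4.

K_p = 27.4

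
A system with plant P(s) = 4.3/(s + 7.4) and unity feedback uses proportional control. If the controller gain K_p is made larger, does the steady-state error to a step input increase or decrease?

e_ss = 1/(1 + K_p·P(0)); a larger K_p raises the denominator, so e_ss decreases.

decrease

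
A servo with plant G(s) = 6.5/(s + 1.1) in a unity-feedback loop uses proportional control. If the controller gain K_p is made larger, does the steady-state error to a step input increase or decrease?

decrease

e_ss = 1/(1 + K_p·G(0)); a larger K_p raises the denominator, so e_ss decreases.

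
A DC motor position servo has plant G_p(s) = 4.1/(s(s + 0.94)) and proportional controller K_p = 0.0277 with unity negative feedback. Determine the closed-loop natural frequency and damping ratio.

ω_n = 0.337 rad/s, ζ = 1.39

The closed-loop denominator is s(s+0.94) + 0.0277·4.1 = s² + 0.94s + 0.1136.
So ω_n² = 0.1136 ⇒ ω_n = 0.337 rad/s, and ζ = 0.94/(2ω_n) = 1.39.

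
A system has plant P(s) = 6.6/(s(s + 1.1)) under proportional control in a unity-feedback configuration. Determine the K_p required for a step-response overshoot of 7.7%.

K_p = 0.115

From %OS = 100·exp(−πζ/√(1−ζ²)) = 7.7%, ζ = −ln(0.077)/√(π²+ln²(0.077)) = 0.6323.
Characteristic equation s² + 1.1s + 6.6K_p = 0 gives ζ = 1.1/(2√(6.6K_p)).
Setting ζ = 0.6323: √(6.6K_p) = 1.1/(2·0.6323) = 0.8699, so K_p = 0.7567/6.6 = 0.115.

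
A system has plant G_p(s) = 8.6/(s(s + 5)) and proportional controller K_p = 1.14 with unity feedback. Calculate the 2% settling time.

From 1 + K_pG_p(s) = 0: s² + 5s + 9.804 = 0 ⇒ ω_n = 3.131, ζ = 0.7984.
2% settling time T_s ≈ 4/(ζω_n) = 4/2.5 = 1.6 s.

T_s ≈ 1.6 s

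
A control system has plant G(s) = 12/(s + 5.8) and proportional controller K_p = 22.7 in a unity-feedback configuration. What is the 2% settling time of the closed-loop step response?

Closed-loop transfer function: T(s) = K_p·G(s)/(1 + K_p·G(s)) = 272.4/(s + 5.8 + 272.4) = 272.4/(s + 278.2).
Time constant τ = 1/278.2 = 0.003595 s, so the 2% settling time is about 4τ = 0.0144 s.

T_s ≈ 0.0144 s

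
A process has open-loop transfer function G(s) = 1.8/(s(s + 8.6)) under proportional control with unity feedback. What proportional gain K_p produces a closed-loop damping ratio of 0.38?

K_p = 71.1

Closed-loop characteristic equation: s² + 8.6s + K_p·1.8 = 0.
So ω_n = √(1.8K_p) and 2ζω_n = 8.6, giving ζ = 8.6/(2√(1.8K_p)).
Setting ζ = 0.38: √(1.8K_p) = 8.6/(2·0.38) = 11.32, so K_p = 128/1.8 = 71.1.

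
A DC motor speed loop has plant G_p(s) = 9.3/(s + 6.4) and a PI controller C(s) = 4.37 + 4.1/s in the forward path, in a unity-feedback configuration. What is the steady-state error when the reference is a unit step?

0

The open loop C(s)G_p(s) has a pole at the origin (type 1), so the static position error constant is infinite and e_ss = 1/(1+∞) = 0.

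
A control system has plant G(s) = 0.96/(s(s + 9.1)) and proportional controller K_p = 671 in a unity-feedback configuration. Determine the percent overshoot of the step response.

56.4%

From 1 + K_pG(s) = 0: s² + 9.1s + 644.2 = 0 ⇒ ω_n = 25.38, ζ = 0.1793.
%OS = 100·exp(−πζ/√(1−ζ²)) = 100·exp(−π·0.1793/√0.9679) = 56.4%.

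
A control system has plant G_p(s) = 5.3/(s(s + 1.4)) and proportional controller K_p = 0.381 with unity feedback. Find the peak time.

From 1 + K_pG_p(s) = 0: s² + 1.4s + 2.019 = 0 ⇒ ω_n = 1.421, ζ = 0.4926.
Damped frequency ω_d = ω_n√(1−ζ²) = 1.237 rad/s, so peak time T_p = π/ω_d = 2.54 s.

T_p = 2.54 s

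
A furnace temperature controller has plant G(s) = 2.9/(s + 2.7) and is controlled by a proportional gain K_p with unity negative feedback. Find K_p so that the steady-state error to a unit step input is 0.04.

K_p = 22.3

The loop is type 0, so e_ss(step) = 1/(1 + K_pos) with K_pos = K_p·G(0).
G(0) = 1.074. Require 1/(1 + K_p·1.074) = 0.04, so 1 + 1.074·K_p = 25.
K_p = (25 − 1)/1.074 = 22.3.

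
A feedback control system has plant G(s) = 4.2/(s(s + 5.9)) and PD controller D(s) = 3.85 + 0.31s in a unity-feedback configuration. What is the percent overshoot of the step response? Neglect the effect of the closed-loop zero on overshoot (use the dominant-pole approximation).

0.18%

Forward path: (3.85 + 0.31s)·4.2/(s(s+5.9)). The closed-loop characteristic equation is s² + (5.9 + 4.2·0.31)s + 4.2·3.85 = 0.
That is s² + 7.202s + 16.17 = 0, so ω_n = 4.021 rad/s and ζ = 7.202/(2·4.021) = 0.8955.
%OS = 100·exp(−πζ/√(1−ζ²)) = 0.18%.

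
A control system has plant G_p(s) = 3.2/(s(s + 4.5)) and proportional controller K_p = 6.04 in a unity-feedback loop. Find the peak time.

From 1 + K_pG_p(s) = 0: s² + 4.5s + 19.33 = 0 ⇒ ω_n = 4.396, ζ = 0.5118.
Damped frequency ω_d = ω_n√(1−ζ²) = 3.777 rad/s, so peak time T_p = π/ω_d = 0.832 s.

T_p = 0.832 s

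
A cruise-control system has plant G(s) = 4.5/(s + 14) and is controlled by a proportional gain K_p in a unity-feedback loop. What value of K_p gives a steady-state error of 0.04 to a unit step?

K_p = 74.7

Steady-state error for a unit step on this type-0 loop is 1/(1 + K_p·G(0)).
G(0) = 0.3214. Require 1/(1 + K_p·0.3214) = 0.04, so 1 + 0.3214·K_p = 25.
K_p = (25 − 1)/0.3214 = 74.7.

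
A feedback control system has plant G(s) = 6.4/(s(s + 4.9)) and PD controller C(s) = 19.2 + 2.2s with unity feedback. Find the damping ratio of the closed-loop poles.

Forward path: (19.2 + 2.2s)·6.4/(s(s+4.9)). The closed-loop characteristic equation is s² + (4.9 + 6.4·2.2)s + 6.4·19.2 = 0.
That is s² + 18.98s + 122.9 = 0, so ω_n = 11.09 rad/s and ζ = 18.98/(2·11.09) = 0.8561.

ζ = 0.856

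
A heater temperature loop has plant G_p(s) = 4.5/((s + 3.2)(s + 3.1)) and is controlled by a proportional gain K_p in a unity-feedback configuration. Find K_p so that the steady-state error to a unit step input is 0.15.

K_p = 12.5

Steady-state error for a unit step on this type-0 loop is 1/(1 + K_p·G_p(0)).
G_p(0) = 0.4536. Require 1/(1 + K_p·0.4536) = 0.15, so 1 + 0.4536·K_p = 6.667.
K_p = (6.667 − 1)/0.4536 = 12.5.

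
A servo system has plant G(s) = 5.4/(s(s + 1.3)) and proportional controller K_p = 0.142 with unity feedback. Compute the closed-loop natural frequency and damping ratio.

ω_n = 0.876 rad/s, ζ = 0.742

With unity feedback the closed-loop characteristic equation is s² + 1.3s + 0.142·5.4 = s² + 1.3s + 0.7668 = 0.
So ω_n² = 0.7668 ⇒ ω_n = 0.8757 rad/s, and ζ = 1.3/(2ω_n) = 0.742.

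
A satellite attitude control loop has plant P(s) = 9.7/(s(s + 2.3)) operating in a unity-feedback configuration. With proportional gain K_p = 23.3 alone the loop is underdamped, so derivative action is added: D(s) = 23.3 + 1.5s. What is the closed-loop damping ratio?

Forward path: (23.3 + 1.5s)·9.7/(s(s+2.3)). The closed-loop characteristic equation is s² + (2.3 + 9.7·1.5)s + 9.7·23.3 = 0.
That is s² + 16.85s + 226 = 0, so ω_n = 15.03 rad/s and ζ = 16.85/(2·15.03) = 0.5604.

ζ = 0.56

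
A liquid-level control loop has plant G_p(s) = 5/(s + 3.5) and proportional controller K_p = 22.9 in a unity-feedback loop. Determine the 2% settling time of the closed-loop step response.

Closed-loop transfer function: T(s) = K_p·G_p(s)/(1 + K_p·G_p(s)) = 114.5/(s + 3.5 + 114.5) = 114.5/(s + 118).
Time constant τ = 1/118 = 0.008475 s, so the 2% settling time is about 4τ = 0.0339 s.

T_s ≈ 0.0339 s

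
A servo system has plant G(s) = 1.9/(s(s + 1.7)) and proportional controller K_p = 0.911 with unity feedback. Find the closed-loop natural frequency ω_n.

With unity feedback the closed-loop characteristic equation is s² + 1.7s + 0.911·1.9 = s² + 1.7s + 1.731 = 0.
So ω_n² = 1.731 ⇒ ω_n = 1.316 rad/s, and ζ = 1.7/(2ω_n) = 0.646.

ω_n = 1.32 rad/s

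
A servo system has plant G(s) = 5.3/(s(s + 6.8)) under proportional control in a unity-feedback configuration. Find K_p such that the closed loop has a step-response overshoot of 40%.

K_p = 27.8

From %OS = 100·exp(−πζ/√(1−ζ²)) = 40%, ζ = −ln(0.4)/√(π²+ln²(0.4)) = 0.28.
Characteristic equation s² + 6.8s + 5.3K_p = 0 gives ζ = 6.8/(2√(5.3K_p)).
Setting ζ = 0.28: √(5.3K_p) = 6.8/(2·0.28) = 12.14, so K_p = 147.5/5.3 = 27.8.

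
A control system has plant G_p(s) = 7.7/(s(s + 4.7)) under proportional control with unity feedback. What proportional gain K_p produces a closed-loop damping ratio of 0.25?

Closed-loop characteristic equation: s² + 4.7s + K_p·7.7 = 0.
So ω_n = √(7.7K_p) and 2ζω_n = 4.7, giving ζ = 4.7/(2√(7.7K_p)).
Setting ζ = 0.25: √(7.7K_p) = 4.7/(2·0.25) = 9.4, so K_p = 88.36/7.7 = 11.5.

K_p = 11.5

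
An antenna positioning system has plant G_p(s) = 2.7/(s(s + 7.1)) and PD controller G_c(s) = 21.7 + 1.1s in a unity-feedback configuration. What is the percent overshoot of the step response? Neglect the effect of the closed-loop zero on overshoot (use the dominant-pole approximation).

6.43%

Forward path: (21.7 + 1.1s)·2.7/(s(s+7.1)). The closed-loop characteristic equation is s² + (7.1 + 2.7·1.1)s + 2.7·21.7 = 0.
That is s² + 10.07s + 58.59 = 0, so ω_n = 7.654 rad/s and ζ = 10.07/(2·7.654) = 0.6578.
%OS = 100·exp(−πζ/√(1−ζ²)) = 6.43%.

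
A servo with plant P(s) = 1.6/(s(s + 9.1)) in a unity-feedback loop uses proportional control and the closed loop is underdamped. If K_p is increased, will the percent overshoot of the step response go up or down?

ζ = 9.1/(2√(1.6K_p)) decreases as K_p grows; lower damping means more overshoot.

increase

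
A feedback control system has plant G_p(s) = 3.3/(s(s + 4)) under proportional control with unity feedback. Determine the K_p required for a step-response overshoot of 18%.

K_p = 5.28

From %OS = 100·exp(−πζ/√(1−ζ²)) = 18%, ζ = −ln(0.18)/√(π²+ln²(0.18)) = 0.4791.
Characteristic equation s² + 4s + 3.3K_p = 0 gives ζ = 4/(2√(3.3K_p)).
Setting ζ = 0.4791: √(3.3K_p) = 4/(2·0.4791) = 4.174, so K_p = 17.43/3.3 = 5.28.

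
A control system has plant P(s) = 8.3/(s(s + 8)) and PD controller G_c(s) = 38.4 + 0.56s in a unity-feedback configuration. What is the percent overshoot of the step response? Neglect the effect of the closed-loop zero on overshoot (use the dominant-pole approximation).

30.4%

Forward path: (38.4 + 0.56s)·8.3/(s(s+8)). The closed-loop characteristic equation is s² + (8 + 8.3·0.56)s + 8.3·38.4 = 0.
That is s² + 12.65s + 318.7 = 0, so ω_n = 17.85 rad/s and ζ = 12.65/(2·17.85) = 0.3542.
%OS = 100·exp(−πζ/√(1−ζ²)) = 30.4%.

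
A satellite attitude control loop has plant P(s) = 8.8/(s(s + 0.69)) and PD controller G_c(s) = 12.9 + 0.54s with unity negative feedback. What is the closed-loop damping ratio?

Forward path: (12.9 + 0.54s)·8.8/(s(s+0.69)). The closed-loop characteristic equation is s² + (0.69 + 8.8·0.54)s + 8.8·12.9 = 0.
That is s² + 5.442s + 113.5 = 0, so ω_n = 10.65 rad/s and ζ = 5.442/(2·10.65) = 0.2554.

ζ = 0.255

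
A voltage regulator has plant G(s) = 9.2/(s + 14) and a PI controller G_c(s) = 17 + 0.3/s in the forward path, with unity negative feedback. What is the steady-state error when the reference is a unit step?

The open loop G_c(s)G(s) has a pole at the origin (type 1), so the static position error constant is infinite and e_ss = 1/(1+∞) = 0.

0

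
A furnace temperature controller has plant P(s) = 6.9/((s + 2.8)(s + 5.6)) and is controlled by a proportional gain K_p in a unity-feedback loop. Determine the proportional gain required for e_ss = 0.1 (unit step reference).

The loop is type 0, so e_ss(step) = 1/(1 + K_pos) with K_pos = K_p·P(0).
P(0) = 0.4401. Require 1/(1 + K_p·0.4401) = 0.1, so 1 + 0.4401·K_p = 10.
K_p = (10 − 1)/0.4401 = 20.5.

K_p = 20.5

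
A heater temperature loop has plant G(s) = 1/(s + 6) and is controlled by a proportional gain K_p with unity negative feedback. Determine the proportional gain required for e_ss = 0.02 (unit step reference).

K_p = 294

The loop is type 0, so e_ss(step) = 1/(1 + K_pos) with K_pos = K_p·G(0).
G(0) = 0.1667. Require 1/(1 + K_p·0.1667) = 0.02, so 1 + 0.1667·K_p = 50.
K_p = (50 − 1)/0.1667 = 294.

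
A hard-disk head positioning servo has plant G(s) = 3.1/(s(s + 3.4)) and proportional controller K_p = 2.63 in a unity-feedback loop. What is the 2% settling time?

The closed-loop denominator s² + 3.4s + 8.153 gives ω_n = √8.153 = 2.855 and ζ = 3.4/(2ω_n) = 0.5954.
2% settling time T_s ≈ 4/(ζω_n) = 4/1.7 = 2.35 s.

T_s ≈ 2.35 s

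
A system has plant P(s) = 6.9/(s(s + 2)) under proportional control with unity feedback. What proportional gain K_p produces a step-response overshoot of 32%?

K_p = 1.25

From %OS = 100·exp(−πζ/√(1−ζ²)) = 32%, ζ = −ln(0.32)/√(π²+ln²(0.32)) = 0.341.
Characteristic equation s² + 2s + 6.9K_p = 0 gives ζ = 2/(2√(6.9K_p)).
Setting ζ = 0.341: √(6.9K_p) = 2/(2·0.341) = 2.933, so K_p = 8.602/6.9 = 1.25.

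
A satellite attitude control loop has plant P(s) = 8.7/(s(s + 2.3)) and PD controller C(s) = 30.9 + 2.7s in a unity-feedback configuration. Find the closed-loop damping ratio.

ζ = 0.786

Forward path: (30.9 + 2.7s)·8.7/(s(s+2.3)). The closed-loop characteristic equation is s² + (2.3 + 8.7·2.7)s + 8.7·30.9 = 0.
That is s² + 25.79s + 268.8 = 0, so ω_n = 16.4 rad/s and ζ = 25.79/(2·16.4) = 0.7865.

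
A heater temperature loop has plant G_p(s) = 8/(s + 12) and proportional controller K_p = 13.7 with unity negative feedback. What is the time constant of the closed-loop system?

Closed-loop transfer function: T(s) = K_p·G_p(s)/(1 + K_p·G_p(s)) = 109.6/(s + 12 + 109.6) = 109.6/(s + 121.6).
Time constant τ = 1/121.6 = 0.00822 s.

τ = 0.00822 s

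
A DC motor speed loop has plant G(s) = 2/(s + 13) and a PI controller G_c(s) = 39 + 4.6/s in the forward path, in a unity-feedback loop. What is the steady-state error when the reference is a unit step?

The open loop G_c(s)G(s) has a pole at the origin (type 1), so the static position error constant is infinite and e_ss = 1/(1+∞) = 0.

0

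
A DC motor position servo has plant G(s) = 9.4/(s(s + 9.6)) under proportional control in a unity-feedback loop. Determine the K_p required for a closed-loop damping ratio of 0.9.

K_p = 3.03

Closed-loop characteristic equation: s² + 9.6s + K_p·9.4 = 0.
So ω_n = √(9.4K_p) and 2ζω_n = 9.6, giving ζ = 9.6/(2√(9.4K_p)).
Setting ζ = 0.9: √(9.4K_p) = 9.6/(2·0.9) = 5.333, so K_p = 28.44/9.4 = 3.03.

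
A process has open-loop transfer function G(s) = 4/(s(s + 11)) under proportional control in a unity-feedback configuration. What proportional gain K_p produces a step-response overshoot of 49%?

K_p = 154

From %OS = 100·exp(−πζ/√(1−ζ²)) = 49%, ζ = −ln(0.49)/√(π²+ln²(0.49)) = 0.2214.
Characteristic equation s² + 11s + 4K_p = 0 gives ζ = 11/(2√(4K_p)).
Setting ζ = 0.2214: √(4K_p) = 11/(2·0.2214) = 24.84, so K_p = 617/4 = 154.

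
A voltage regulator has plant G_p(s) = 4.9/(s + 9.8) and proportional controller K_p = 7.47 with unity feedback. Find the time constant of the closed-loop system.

τ = 0.0216 s

Closed-loop transfer function: T(s) = K_p·G_p(s)/(1 + K_p·G_p(s)) = 36.6/(s + 9.8 + 36.6) = 36.6/(s + 46.4).
Time constant τ = 1/46.4 = 0.0216 s.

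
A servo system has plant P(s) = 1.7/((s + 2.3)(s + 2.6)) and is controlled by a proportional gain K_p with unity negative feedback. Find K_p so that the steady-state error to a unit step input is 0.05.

For a type-0 loop with proportional control, e_ss = 1/(1 + K_p·P(0)).
P(0) = 0.2843. Require 1/(1 + K_p·0.2843) = 0.05, so 1 + 0.2843·K_p = 20.
K_p = (20 − 1)/0.2843 = 66.8.

K_p = 66.8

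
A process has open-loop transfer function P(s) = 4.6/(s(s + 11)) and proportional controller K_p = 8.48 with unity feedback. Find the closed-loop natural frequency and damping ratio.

ω_n = 6.25 rad/s, ζ = 0.881

The closed-loop denominator is s(s+11) + 8.48·4.6 = s² + 11s + 39.01.
Matching s² + 2ζω_n s + ω_n²: ω_n = √39.01 = 6.246 rad/s and 2ζω_n = 11, so ζ = 11/(2·6.246) = 0.881.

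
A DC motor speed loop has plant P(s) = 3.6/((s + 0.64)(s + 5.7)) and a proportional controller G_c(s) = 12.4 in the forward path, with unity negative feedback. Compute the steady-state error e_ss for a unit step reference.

The loop is type 0. Static position error constant K_pos = G_c(0)·P(0) = 12.4·0.9868 = 12.24.
Steady-state error to a unit step: e_ss = 1/(1+K_pos) = 1/13.24 = 0.0755.

0.0755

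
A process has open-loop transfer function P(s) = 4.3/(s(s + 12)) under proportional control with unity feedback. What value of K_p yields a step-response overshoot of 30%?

From %OS = 100·exp(−πζ/√(1−ζ²)) = 30%, ζ = −ln(0.3)/√(π²+ln²(0.3)) = 0.3579.
Characteristic equation s² + 12s + 4.3K_p = 0 gives ζ = 12/(2√(4.3K_p)).
Setting ζ = 0.3579: √(4.3K_p) = 12/(2·0.3579) = 16.77, so K_p = 281.1/4.3 = 65.4.

K_p = 65.4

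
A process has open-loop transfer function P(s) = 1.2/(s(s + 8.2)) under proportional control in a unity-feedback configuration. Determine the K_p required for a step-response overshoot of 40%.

From %OS = 100·exp(−πζ/√(1−ζ²)) = 40%, ζ = −ln(0.4)/√(π²+ln²(0.4)) = 0.28.
Characteristic equation s² + 8.2s + 1.2K_p = 0 gives ζ = 8.2/(2√(1.2K_p)).
Setting ζ = 0.28: √(1.2K_p) = 8.2/(2·0.28) = 14.64, so K_p = 214.4/1.2 = 179.

K_p = 179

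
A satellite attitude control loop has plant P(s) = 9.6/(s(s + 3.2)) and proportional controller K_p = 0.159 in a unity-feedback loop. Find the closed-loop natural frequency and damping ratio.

1 + K_p·P(s) = 0 gives s² + 3.2s + 1.526 = 0.
So ω_n² = 1.526 ⇒ ω_n = 1.235 rad/s, and ζ = 3.2/(2ω_n) = 1.3.

ω_n = 1.24 rad/s, ζ = 1.3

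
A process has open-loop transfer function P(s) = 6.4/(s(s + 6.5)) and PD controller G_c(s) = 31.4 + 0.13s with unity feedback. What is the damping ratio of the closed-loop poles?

ζ = 0.259

Forward path: (31.4 + 0.13s)·6.4/(s(s+6.5)). The closed-loop characteristic equation is s² + (6.5 + 6.4·0.13)s + 6.4·31.4 = 0.
That is s² + 7.332s + 201 = 0, so ω_n = 14.18 rad/s and ζ = 7.332/(2·14.18) = 0.2586.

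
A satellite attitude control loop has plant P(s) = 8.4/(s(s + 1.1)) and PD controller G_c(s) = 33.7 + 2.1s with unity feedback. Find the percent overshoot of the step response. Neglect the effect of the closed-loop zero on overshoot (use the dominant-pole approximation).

Forward path: (33.7 + 2.1s)·8.4/(s(s+1.1)). The closed-loop characteristic equation is s² + (1.1 + 8.4·2.1)s + 8.4·33.7 = 0.
That is s² + 18.74s + 283.1 = 0, so ω_n = 16.82 rad/s and ζ = 18.74/(2·16.82) = 0.5569.
%OS = 100·exp(−πζ/√(1−ζ²)) = 12.2%.

12.2%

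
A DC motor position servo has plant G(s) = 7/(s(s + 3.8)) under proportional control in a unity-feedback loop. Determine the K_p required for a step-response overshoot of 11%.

K_p = 1.56

From %OS = 100·exp(−πζ/√(1−ζ²)) = 11%, ζ = −ln(0.11)/√(π²+ln²(0.11)) = 0.5749.
Characteristic equation s² + 3.8s + 7K_p = 0 gives ζ = 3.8/(2√(7K_p)).
Setting ζ = 0.5749: √(7K_p) = 3.8/(2·0.5749) = 3.305, so K_p = 10.92/7 = 1.56.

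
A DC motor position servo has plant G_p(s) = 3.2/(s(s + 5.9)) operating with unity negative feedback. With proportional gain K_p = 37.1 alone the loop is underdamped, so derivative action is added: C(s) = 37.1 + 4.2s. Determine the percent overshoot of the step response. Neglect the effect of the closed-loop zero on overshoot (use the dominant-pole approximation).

0.236%

Forward path: (37.1 + 4.2s)·3.2/(s(s+5.9)). The closed-loop characteristic equation is s² + (5.9 + 3.2·4.2)s + 3.2·37.1 = 0.
That is s² + 19.34s + 118.7 = 0, so ω_n = 10.9 rad/s and ζ = 19.34/(2·10.9) = 0.8875.
%OS = 100·exp(−πζ/√(1−ζ²)) = 0.236%.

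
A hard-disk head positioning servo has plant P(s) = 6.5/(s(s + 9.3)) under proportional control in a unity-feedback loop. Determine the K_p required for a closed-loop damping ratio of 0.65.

Closed-loop characteristic equation: s² + 9.3s + K_p·6.5 = 0.
So ω_n = √(6.5K_p) and 2ζω_n = 9.3, giving ζ = 9.3/(2√(6.5K_p)).
Setting ζ = 0.65: √(6.5K_p) = 9.3/(2·0.65) = 7.154, so K_p = 51.18/6.5 = 7.87.

K_p = 7.87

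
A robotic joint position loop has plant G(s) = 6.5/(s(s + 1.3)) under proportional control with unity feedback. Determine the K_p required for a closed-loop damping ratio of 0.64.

Closed-loop characteristic equation: s² + 1.3s + K_p·6.5 = 0.
So ω_n = √(6.5K_p) and 2ζω_n = 1.3, giving ζ = 1.3/(2√(6.5K_p)).
Setting ζ = 0.64: √(6.5K_p) = 1.3/(2·0.64) = 1.016, so K_p = 1.031/6.5 = 0.159.

K_p = 0.159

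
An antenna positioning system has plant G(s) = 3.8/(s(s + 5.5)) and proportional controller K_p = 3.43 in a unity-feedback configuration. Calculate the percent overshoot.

Closed-loop characteristic equation: s² + 5.5s + 13.03 = 0, so ω_n = 3.61 rad/s and ζ = 5.5/(2·3.61) = 0.7617.
%OS = 100·exp(−πζ/√(1−ζ²)) = 100·exp(−π·0.7617/√0.4198) = 2.49%.

2.49%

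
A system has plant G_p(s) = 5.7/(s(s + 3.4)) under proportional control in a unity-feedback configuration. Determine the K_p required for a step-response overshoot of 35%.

K_p = 5.05

From %OS = 100·exp(−πζ/√(1−ζ²)) = 35%, ζ = −ln(0.35)/√(π²+ln²(0.35)) = 0.3169.
Characteristic equation s² + 3.4s + 5.7K_p = 0 gives ζ = 3.4/(2√(5.7K_p)).
Setting ζ = 0.3169: √(5.7K_p) = 3.4/(2·0.3169) = 5.364, so K_p = 28.77/5.7 = 5.05.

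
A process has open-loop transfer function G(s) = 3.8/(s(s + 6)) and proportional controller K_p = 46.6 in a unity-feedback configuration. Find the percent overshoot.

48.3%

The closed-loop denominator s² + 6s + 177.1 gives ω_n = √177.1 = 13.31 and ζ = 6/(2ω_n) = 0.2254.
%OS = 100·exp(−πζ/√(1−ζ²)) = 100·exp(−π·0.2254/√0.9492) = 48.3%.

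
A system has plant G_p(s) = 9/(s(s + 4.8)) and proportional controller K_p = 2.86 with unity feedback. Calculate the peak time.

From 1 + K_pG_p(s) = 0: s² + 4.8s + 25.74 = 0 ⇒ ω_n = 5.073, ζ = 0.473.
Damped frequency ω_d = ω_n√(1−ζ²) = 4.47 rad/s, so peak time T_p = π/ω_d = 0.703 s.

T_p = 0.703 s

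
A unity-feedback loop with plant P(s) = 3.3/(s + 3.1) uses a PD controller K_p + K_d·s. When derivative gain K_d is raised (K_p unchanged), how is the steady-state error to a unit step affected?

At s = 0 the derivative term contributes nothing: C(0) = K_p regardless of K_d, so K_pos = K_p·P(0) and e_ss are unchanged.

unchanged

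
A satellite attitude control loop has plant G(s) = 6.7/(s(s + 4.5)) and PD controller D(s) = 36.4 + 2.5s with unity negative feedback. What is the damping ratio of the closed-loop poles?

Forward path: (36.4 + 2.5s)·6.7/(s(s+4.5)). The closed-loop characteristic equation is s² + (4.5 + 6.7·2.5)s + 6.7·36.4 = 0.
That is s² + 21.25s + 243.9 = 0, so ω_n = 15.62 rad/s and ζ = 21.25/(2·15.62) = 0.6804.

ζ = 0.68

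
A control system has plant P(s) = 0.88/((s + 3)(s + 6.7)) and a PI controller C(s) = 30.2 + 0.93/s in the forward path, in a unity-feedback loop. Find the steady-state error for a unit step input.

0

The open loop C(s)P(s) has a pole at the origin (type 1), so the static position error constant is infinite and e_ss = 1/(1+∞) = 0.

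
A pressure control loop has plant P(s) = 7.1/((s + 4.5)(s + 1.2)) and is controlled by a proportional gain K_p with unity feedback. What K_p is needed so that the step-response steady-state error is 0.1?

K_p = 6.85

Steady-state error for a unit step on this type-0 loop is 1/(1 + K_p·P(0)).
P(0) = 1.315. Require 1/(1 + K_p·1.315) = 0.1, so 1 + 1.315·K_p = 10.
K_p = (10 − 1)/1.315 = 6.85.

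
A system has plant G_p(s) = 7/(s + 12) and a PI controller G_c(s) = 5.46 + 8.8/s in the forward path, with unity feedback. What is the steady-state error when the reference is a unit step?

The open loop G_c(s)G_p(s) has a pole at the origin (type 1), so the static position error constant is infinite and e_ss = 1/(1+∞) = 0.

0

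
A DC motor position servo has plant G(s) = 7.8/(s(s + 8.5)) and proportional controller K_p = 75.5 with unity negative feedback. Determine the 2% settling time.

Closed-loop characteristic equation: s² + 8.5s + 588.9 = 0, so ω_n = 24.27 rad/s and ζ = 8.5/(2·24.27) = 0.1751.
2% settling time T_s ≈ 4/(ζω_n) = 4/4.25 = 0.941 s.

T_s ≈ 0.941 s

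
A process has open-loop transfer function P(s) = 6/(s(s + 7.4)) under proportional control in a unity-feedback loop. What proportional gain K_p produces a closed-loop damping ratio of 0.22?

K_p = 47.1

Closed-loop characteristic equation: s² + 7.4s + K_p·6 = 0.
So ω_n = √(6K_p) and 2ζω_n = 7.4, giving ζ = 7.4/(2√(6K_p)).
Setting ζ = 0.22: √(6K_p) = 7.4/(2·0.22) = 16.82, so K_p = 282.9/6 = 47.1.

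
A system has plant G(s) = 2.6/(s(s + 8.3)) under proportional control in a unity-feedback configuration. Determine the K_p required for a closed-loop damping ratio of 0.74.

Closed-loop characteristic equation: s² + 8.3s + K_p·2.6 = 0.
So ω_n = √(2.6K_p) and 2ζω_n = 8.3, giving ζ = 8.3/(2√(2.6K_p)).
Setting ζ = 0.74: √(2.6K_p) = 8.3/(2·0.74) = 5.608, so K_p = 31.45/2.6 = 12.1.

K_p = 12.1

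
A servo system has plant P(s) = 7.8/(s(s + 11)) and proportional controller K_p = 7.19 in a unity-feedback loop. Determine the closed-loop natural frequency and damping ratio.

ω_n = 7.49 rad/s, ζ = 0.734

With unity feedback the closed-loop characteristic equation is s² + 11s + 7.19·7.8 = s² + 11s + 56.08 = 0.
Matching s² + 2ζω_n s + ω_n²: ω_n = √56.08 = 7.489 rad/s and 2ζω_n = 11, so ζ = 11/(2·7.489) = 0.734.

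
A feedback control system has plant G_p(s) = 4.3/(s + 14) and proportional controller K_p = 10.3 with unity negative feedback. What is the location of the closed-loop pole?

s = -58.29

Closed-loop transfer function: T(s) = K_p·G_p(s)/(1 + K_p·G_p(s)) = 44.29/(s + 14 + 44.29) = 44.29/(s + 58.29).
The closed-loop pole is at s = −58.29.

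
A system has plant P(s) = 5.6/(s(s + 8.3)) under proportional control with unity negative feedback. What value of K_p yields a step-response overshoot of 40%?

From %OS = 100·exp(−πζ/√(1−ζ²)) = 40%, ζ = −ln(0.4)/√(π²+ln²(0.4)) = 0.28.
Characteristic equation s² + 8.3s + 5.6K_p = 0 gives ζ = 8.3/(2√(5.6K_p)).
Setting ζ = 0.28: √(5.6K_p) = 8.3/(2·0.28) = 14.82, so K_p = 219.7/5.6 = 39.2.

K_p = 39.2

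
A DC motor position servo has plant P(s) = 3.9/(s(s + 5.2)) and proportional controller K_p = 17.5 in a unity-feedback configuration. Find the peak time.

The closed-loop denominator s² + 5.2s + 68.25 gives ω_n = √68.25 = 8.261 and ζ = 5.2/(2ω_n) = 0.3147.
Damped frequency ω_d = ω_n√(1−ζ²) = 7.842 rad/s, so peak time T_p = π/ω_d = 0.401 s.

T_p = 0.401 s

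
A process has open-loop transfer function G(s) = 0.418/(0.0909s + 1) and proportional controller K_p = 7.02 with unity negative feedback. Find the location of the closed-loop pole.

Closed loop: T(s) = K_p·G/(1+K_p·G) = 2.934/(0.0909s + 1 + 2.934), with pole at s = −(1 + 2.934)/0.0909 = −43.28.

s = -43.28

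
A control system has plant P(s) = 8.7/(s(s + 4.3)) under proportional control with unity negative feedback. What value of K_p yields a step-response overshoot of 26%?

From %OS = 100·exp(−πζ/√(1−ζ²)) = 26%, ζ = −ln(0.26)/√(π²+ln²(0.26)) = 0.3941.
Characteristic equation s² + 4.3s + 8.7K_p = 0 gives ζ = 4.3/(2√(8.7K_p)).
Setting ζ = 0.3941: √(8.7K_p) = 4.3/(2·0.3941) = 5.456, so K_p = 29.76/8.7 = 3.42.

K_p = 3.42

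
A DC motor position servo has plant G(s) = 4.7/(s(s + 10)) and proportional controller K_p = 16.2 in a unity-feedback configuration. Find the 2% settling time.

The closed-loop denominator s² + 10s + 76.14 gives ω_n = √76.14 = 8.726 and ζ = 10/(2ω_n) = 0.573.
2% settling time T_s ≈ 4/(ζω_n) = 4/5 = 0.8 s.

T_s ≈ 0.8 s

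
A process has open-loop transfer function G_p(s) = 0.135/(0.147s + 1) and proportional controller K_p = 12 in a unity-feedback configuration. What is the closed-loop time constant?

Closed loop: T(s) = K_p·G_p/(1+K_p·G_p) = 1.62/(0.147s + 1 + 1.62), with pole at s = −(1 + 1.62)/0.147 = −17.82.
Closed-loop time constant τ = 1/17.82 = 0.0561 s.

τ = 0.0561 s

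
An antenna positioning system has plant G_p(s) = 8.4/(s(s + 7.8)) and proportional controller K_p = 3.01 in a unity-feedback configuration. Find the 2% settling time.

The closed-loop denominator s² + 7.8s + 25.28 gives ω_n = √25.28 = 5.028 and ζ = 7.8/(2ω_n) = 0.7756.
2% settling time T_s ≈ 4/(ζω_n) = 4/3.9 = 1.03 s.

T_s ≈ 1.03 s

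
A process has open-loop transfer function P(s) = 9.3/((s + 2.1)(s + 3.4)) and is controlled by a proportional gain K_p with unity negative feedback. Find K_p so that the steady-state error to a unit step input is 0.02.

The loop is type 0, so e_ss(step) = 1/(1 + K_pos) with K_pos = K_p·P(0).
P(0) = 1.303. Require 1/(1 + K_p·1.303) = 0.02, so 1 + 1.303·K_p = 50.
K_p = (50 − 1)/1.303 = 37.6.

K_p = 37.6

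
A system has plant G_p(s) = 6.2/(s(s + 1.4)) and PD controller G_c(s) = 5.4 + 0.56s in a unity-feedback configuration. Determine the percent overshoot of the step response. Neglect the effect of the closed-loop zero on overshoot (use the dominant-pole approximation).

23.3%

Forward path: (5.4 + 0.56s)·6.2/(s(s+1.4)). The closed-loop characteristic equation is s² + (1.4 + 6.2·0.56)s + 6.2·5.4 = 0.
That is s² + 4.872s + 33.48 = 0, so ω_n = 5.786 rad/s and ζ = 4.872/(2·5.786) = 0.421.
%OS = 100·exp(−πζ/√(1−ζ²)) = 23.3%.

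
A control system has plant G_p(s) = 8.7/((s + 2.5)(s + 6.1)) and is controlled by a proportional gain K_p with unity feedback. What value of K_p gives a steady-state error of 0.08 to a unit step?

K_p = 20.2

Steady-state error for a unit step on this type-0 loop is 1/(1 + K_p·G_p(0)).
G_p(0) = 0.5705. Require 1/(1 + K_p·0.5705) = 0.08, so 1 + 0.5705·K_p = 12.5.
K_p = (12.5 − 1)/0.5705 = 20.2.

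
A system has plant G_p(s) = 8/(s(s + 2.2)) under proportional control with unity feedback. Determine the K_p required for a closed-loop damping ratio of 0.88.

Closed-loop characteristic equation: s² + 2.2s + K_p·8 = 0.
So ω_n = √(8K_p) and 2ζω_n = 2.2, giving ζ = 2.2/(2√(8K_p)).
Setting ζ = 0.88: √(8K_p) = 2.2/(2·0.88) = 1.25, so K_p = 1.562/8 = 0.195.

K_p = 0.195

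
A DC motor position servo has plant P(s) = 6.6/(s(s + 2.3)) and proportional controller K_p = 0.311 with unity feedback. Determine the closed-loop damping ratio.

ζ = 0.803

With unity feedback the closed-loop characteristic equation is s² + 2.3s + 0.311·6.6 = s² + 2.3s + 2.053 = 0.
So ω_n² = 2.053 ⇒ ω_n = 1.433 rad/s, and ζ = 2.3/(2ω_n) = 0.803.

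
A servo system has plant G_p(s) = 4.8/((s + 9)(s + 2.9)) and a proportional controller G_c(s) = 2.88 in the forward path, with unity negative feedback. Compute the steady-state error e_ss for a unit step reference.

The loop is type 0. Static position error constant K_pos = G_c(0)·G_p(0) = 2.88·0.1839 = 0.5297.
Steady-state error to a unit step: e_ss = 1/(1+K_pos) = 1/1.53 = 0.654.

0.654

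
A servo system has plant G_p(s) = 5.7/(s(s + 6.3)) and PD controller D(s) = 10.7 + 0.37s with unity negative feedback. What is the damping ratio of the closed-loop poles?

ζ = 0.538

Forward path: (10.7 + 0.37s)·5.7/(s(s+6.3)). The closed-loop characteristic equation is s² + (6.3 + 5.7·0.37)s + 5.7·10.7 = 0.
That is s² + 8.409s + 60.99 = 0, so ω_n = 7.81 rad/s and ζ = 8.409/(2·7.81) = 0.5384.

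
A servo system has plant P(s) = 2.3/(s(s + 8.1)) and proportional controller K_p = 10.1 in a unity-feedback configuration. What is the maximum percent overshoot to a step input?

0.768%

From 1 + K_pP(s) = 0: s² + 8.1s + 23.23 = 0 ⇒ ω_n = 4.82, ζ = 0.8403.
%OS = 100·exp(−πζ/√(1−ζ²)) = 100·exp(−π·0.8403/√0.2939) = 0.768%.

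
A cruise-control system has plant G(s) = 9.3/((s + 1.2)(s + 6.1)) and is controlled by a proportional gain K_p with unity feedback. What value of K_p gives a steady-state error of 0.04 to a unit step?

K_p = 18.9

For a type-0 loop with proportional control, e_ss = 1/(1 + K_p·G(0)).
G(0) = 1.27. Require 1/(1 + K_p·1.27) = 0.04, so 1 + 1.27·K_p = 25.
K_p = (25 − 1)/1.27 = 18.9.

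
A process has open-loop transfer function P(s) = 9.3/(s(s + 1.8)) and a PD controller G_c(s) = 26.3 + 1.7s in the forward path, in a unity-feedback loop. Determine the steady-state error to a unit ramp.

The loop has one pole at the origin (type 1). Velocity error constant K_v = lim_{s→0} s·G_c(s)P(s) = 26.3·9.3/1.8 = 135.9.
Steady-state error to a unit ramp: e_ss = 1/K_v = 0.00736.

0.00736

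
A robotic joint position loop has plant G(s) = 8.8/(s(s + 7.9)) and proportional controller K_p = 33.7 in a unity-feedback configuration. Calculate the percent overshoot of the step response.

Closed-loop characteristic equation: s² + 7.9s + 296.6 = 0, so ω_n = 17.22 rad/s and ζ = 7.9/(2·17.22) = 0.2294.
%OS = 100·exp(−πζ/√(1−ζ²)) = 100·exp(−π·0.2294/√0.9474) = 47.7%.

47.7%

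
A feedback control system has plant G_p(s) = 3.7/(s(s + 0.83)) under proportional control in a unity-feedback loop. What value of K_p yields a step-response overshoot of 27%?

K_p = 0.315

From %OS = 100·exp(−πζ/√(1−ζ²)) = 27%, ζ = −ln(0.27)/√(π²+ln²(0.27)) = 0.3847.
Characteristic equation s² + 0.83s + 3.7K_p = 0 gives ζ = 0.83/(2√(3.7K_p)).
Setting ζ = 0.3847: √(3.7K_p) = 0.83/(2·0.3847) = 1.079, so K_p = 1.164/3.7 = 0.315.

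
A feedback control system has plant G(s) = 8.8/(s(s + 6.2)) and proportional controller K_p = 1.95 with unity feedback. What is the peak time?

The closed-loop denominator s² + 6.2s + 17.16 gives ω_n = √17.16 = 4.142 and ζ = 6.2/(2ω_n) = 0.7483.
Damped frequency ω_d = ω_n√(1−ζ²) = 2.748 rad/s, so peak time T_p = π/ω_d = 1.14 s.

T_p = 1.14 s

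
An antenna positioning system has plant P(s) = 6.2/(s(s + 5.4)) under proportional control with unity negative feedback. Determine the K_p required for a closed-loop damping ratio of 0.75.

Closed-loop characteristic equation: s² + 5.4s + K_p·6.2 = 0.
So ω_n = √(6.2K_p) and 2ζω_n = 5.4, giving ζ = 5.4/(2√(6.2K_p)).
Setting ζ = 0.75: √(6.2K_p) = 5.4/(2·0.75) = 3.6, so K_p = 12.96/6.2 = 2.09.

K_p = 2.09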